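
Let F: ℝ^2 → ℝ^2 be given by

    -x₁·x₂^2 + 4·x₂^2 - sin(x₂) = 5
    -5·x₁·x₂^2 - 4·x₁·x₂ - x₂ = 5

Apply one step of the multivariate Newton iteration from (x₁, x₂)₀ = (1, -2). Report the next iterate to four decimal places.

(0.7230, -1.2216)

At (1, -2): F = (7.909297, -15.0000).
Jacobian J = [[-x₂^2, -2·x₁·x₂ + 8·x₂ - cos(x₂)], [-5·x₂^2 - 4·x₂, -10·x₁·x₂ - 4·x₁ - 1]].
At the point, J = [[-4.0000, -11.583853], [-12.0000, 15.0000]] (det J = -199.006238).
Solving J·Δ = −F gives Δ = (-0.2770, 0.7784).
Then the next iterate is (x₁, x₂)₁ = (0.7230, -1.2216).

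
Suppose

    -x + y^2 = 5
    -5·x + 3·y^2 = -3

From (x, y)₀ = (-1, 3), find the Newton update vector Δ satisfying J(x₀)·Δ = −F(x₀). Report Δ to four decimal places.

(10.0000, 0.8333)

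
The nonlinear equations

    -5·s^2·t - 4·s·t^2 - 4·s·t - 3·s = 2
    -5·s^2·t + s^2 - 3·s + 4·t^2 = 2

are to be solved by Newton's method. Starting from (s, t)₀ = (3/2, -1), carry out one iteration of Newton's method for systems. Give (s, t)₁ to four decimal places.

At (3/2, -1): F = (4.7500, 11.0000).
Jacobian J = [[-10·s·t - 4·t^2 - 4·t - 3, -5·s^2 - 8·s·t - 4·s], [-10·s·t + 2·s - 3, -5·s^2 + 8·t]].
At the point, J = [[12.0000, -5.2500], [15.0000, -19.2500]] (det J = -152.2500).
Solving J·Δ = −F gives Δ = (-0.2213, 0.3990).
Then the next iterate is (s, t)₁ = (1.2787, -0.6010).

(1.2787, -0.6010)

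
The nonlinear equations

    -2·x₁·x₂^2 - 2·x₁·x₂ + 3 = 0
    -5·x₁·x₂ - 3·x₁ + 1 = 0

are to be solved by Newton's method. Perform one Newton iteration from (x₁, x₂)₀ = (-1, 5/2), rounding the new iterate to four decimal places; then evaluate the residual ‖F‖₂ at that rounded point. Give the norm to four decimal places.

3.7165

At (-1, 5/2): F = (20.5000, 16.5000).
Jacobian J = [[-2·x₂^2 - 2·x₂, -4·x₁·x₂ - 2·x₁], [-5·x₂ - 3, -5·x₁]].
At the point, J = [[-17.5000, 12.0000], [-15.5000, 5.0000]] (det J = 98.5000).
Solving J·Δ = −F gives Δ = (0.9695, -0.2944).
Then the next iterate is (x₁, x₂)₁ = (-0.0305, 2.2056).
Re-evaluating at (-0.0305, 2.2056): F = (3.431287, 1.427854), so ‖F‖₂ = 3.7165.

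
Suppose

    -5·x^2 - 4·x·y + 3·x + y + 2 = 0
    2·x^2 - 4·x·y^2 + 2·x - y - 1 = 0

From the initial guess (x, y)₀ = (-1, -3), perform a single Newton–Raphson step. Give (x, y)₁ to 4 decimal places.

At (-1, -3): F = (-21.0000, 38.0000).
Jacobian J = [[-10·x - 4·y + 3, -4·x + 1], [4·x - 4·y^2 + 2, -8·x·y - 1]].
At the point, J = [[25.0000, 5.0000], [-38.0000, -25.0000]] (det J = -435.0000).
Solving J·Δ = −F gives Δ = (0.7701, 0.3494).
Then the next iterate is (x, y)₁ = (-0.2299, -2.6506).

(-0.2299, -2.6506)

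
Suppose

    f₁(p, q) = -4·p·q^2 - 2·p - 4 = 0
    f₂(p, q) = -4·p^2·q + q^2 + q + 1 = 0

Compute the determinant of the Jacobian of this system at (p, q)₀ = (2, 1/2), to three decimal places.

J = [[-4·q^2 - 2, -8·p·q], [-8·p·q, -4·p^2 + 2·q + 1]].
At the point, J = [[-3.000, -8.000], [-8.000, -14.000]].
det J = -22.000.

-22.000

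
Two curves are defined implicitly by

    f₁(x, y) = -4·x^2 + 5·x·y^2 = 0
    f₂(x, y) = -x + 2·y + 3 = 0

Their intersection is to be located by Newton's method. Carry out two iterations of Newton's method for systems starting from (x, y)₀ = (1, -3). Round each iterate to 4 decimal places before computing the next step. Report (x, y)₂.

(1.2781, -0.8609)

At (1, -3): F = (41.0000, -4.0000).
Jacobian J = [[-8·x + 5·y^2, 10·x·y], [-1, 2]].
At the point, J = [[37.0000, -30.0000], [-1.0000, 2.0000]] (det J = 44.0000).
Solving J·Δ = −F gives Δ = (0.8636, 2.4318).
Then the next iterate is (x, y)₁ = (1.8636, -0.5682).
Round to (1.8636, -0.5682) and repeat: F = (-10.883692, 0.0000), J = [[-13.294544, -10.588975], [-1.0000, 2.0000]].
Δ = (-0.5855, -0.2927), so (x, y)₂ = (1.2781, -0.8609).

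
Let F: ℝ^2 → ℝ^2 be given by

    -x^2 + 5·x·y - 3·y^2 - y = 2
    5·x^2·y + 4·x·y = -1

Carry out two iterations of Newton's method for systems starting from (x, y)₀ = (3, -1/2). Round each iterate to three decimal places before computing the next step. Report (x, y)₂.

At (3, -1/2): F = (-18.750, -27.500).
Jacobian J = [[-2·x + 5·y, 5·x - 6·y - 1], [10·x·y + 4·y, 5·x^2 + 4·x]].
At the point, J = [[-8.500, 17.000], [-17.000, 57.000]] (det J = -195.500).
Solving J·Δ = −F gives Δ = (-3.075, -0.435).
Then the next iterate is (x, y)₁ = (-0.075, -0.935).
Round to (-0.075, -0.935) and repeat: F = (-3.34268, 1.25420), J = [[-4.525, 4.235], [-3.03875, -0.27187]].
Δ = (0.312, 1.123), so (x, y)₂ = (0.237, 0.188).

(0.237, 0.188)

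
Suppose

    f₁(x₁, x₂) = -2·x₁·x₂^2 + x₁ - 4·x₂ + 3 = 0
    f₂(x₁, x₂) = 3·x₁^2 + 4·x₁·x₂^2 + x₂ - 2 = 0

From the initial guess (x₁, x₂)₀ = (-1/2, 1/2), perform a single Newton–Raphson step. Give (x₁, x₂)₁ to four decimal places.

(-1.1923, 0.6346)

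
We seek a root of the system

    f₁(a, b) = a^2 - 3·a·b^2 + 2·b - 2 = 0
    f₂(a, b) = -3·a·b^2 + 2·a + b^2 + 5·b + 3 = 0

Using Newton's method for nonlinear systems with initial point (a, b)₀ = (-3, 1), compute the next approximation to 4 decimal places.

(-1.9756, 0.5610)

At (-3, 1): F = (18.0000, 12.0000).
Jacobian J = [[2·a - 3·b^2, -6·a·b + 2], [-3·b^2 + 2, -6·a·b + 2·b + 5]].
At the point, J = [[-9.0000, 20.0000], [-1.0000, 25.0000]] (det J = -205.0000).
Solving J·Δ = −F gives Δ = (1.0244, -0.4390).
Then the next iterate is (a, b)₁ = (-1.9756, 0.5610).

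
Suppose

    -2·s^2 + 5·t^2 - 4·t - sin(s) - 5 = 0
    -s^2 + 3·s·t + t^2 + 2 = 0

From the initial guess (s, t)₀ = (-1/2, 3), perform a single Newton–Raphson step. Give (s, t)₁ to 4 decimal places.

(-0.6435, 1.9301)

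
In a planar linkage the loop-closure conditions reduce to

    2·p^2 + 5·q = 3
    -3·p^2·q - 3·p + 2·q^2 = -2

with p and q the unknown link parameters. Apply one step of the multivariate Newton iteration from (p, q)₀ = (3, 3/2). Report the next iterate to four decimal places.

(0.4755, 3.0588)

At (3, 3/2): F = (22.5000, -43.0000).
Jacobian J = [[4·p, 5], [-6·p·q - 3, -3·p^2 + 4·q]].
At the point, J = [[12.0000, 5.0000], [-30.0000, -21.0000]] (det J = -102.0000).
Solving J·Δ = −F gives Δ = (-2.5245, 1.5588).
Then the next iterate is (p, q)₁ = (0.4755, 3.0588).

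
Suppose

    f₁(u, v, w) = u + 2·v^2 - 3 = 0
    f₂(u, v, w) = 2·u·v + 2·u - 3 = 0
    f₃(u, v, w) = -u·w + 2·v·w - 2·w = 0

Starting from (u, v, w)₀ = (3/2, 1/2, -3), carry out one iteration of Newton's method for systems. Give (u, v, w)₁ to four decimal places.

(-0.5000, 2.0000, -6.0000)

At (3/2, 1/2, -3): F = (-1.0000, 1.5000, 7.5000).
Jacobian J = [[1, 4·v, 0], [2·v + 2, 2·u, 0], [-w, 2·w, -u + 2·v - 2]].
At the point, J = [[1.0000, 2.0000, 0.0000], [3.0000, 3.0000, 0.0000], [3.0000, -6.0000, -2.5000]] (det J = 7.5000).
Solving J·Δ = −F gives Δ = (-2.0000, 1.5000, -3.0000).
Then the next iterate is (u, v, w)₁ = (-0.5000, 2.0000, -6.0000).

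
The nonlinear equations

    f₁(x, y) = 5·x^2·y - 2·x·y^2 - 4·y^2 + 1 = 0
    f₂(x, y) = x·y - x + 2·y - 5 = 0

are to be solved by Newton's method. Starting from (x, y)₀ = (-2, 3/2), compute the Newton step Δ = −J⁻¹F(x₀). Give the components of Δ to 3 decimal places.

(6.000, 8.800)

At (-2, 3/2): F = (31.000, -3.000).
Jacobian J = [[10·x·y - 2·y^2, 5·x^2 - 4·x·y - 8·y], [y - 1, x + 2]].
At the point, J = [[-34.500, 20.000], [0.500, 0.000]] (det J = -10.000).
Solving J·Δ = −F gives Δ = (6.000, 8.800).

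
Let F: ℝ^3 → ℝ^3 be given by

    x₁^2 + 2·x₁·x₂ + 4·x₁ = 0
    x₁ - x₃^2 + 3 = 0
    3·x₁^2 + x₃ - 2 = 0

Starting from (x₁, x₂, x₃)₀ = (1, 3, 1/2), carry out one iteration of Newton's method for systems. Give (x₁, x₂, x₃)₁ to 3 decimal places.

(0.250, 2.000, 3.500)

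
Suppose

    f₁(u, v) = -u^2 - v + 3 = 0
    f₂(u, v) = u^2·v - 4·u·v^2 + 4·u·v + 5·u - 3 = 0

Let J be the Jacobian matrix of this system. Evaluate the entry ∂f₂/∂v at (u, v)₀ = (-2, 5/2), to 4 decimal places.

∂f₂/∂v = u^2 - 8·u·v + 4·u.
At (-2, 5/2) this is 36.0000.

36.0000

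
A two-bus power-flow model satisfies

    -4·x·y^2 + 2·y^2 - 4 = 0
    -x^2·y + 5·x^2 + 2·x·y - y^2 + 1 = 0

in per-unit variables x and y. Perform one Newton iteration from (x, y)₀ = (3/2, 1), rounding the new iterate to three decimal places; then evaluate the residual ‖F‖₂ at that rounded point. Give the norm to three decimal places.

5.025

At (3/2, 1): F = (-8.000, 12.000).
Jacobian J = [[-4·y^2, -8·x·y + 4·y], [-2·x·y + 10·x + 2·y, -x^2 + 2·x - 2·y]].
At the point, J = [[-4.000, -8.000], [14.000, -1.250]] (det J = 117.000).
Solving J·Δ = −F gives Δ = (-0.906, -0.547).
Then the next iterate is (x, y)₁ = (0.594, 0.453).
Re-evaluating at (0.594, 0.453): F = (-4.07716, 2.93730), so ‖F‖₂ = 5.025.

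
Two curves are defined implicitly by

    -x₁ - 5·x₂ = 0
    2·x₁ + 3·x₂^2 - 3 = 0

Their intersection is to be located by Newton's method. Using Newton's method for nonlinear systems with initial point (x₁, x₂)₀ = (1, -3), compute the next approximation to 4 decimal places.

(5.3571, -1.0714)

At (1, -3): F = (14.0000, 26.0000).
Jacobian J = [[-1, -5], [2, 6·x₂]].
At the point, J = [[-1.0000, -5.0000], [2.0000, -18.0000]] (det J = 28.0000).
Solving J·Δ = −F gives Δ = (4.3571, 1.9286).
Then the next iterate is (x₁, x₂)₁ = (5.3571, -1.0714).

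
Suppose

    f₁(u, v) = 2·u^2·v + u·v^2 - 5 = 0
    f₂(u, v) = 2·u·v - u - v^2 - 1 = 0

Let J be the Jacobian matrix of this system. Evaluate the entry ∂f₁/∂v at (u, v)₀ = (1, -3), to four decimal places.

-4.0000

∂f₁/∂v = 2·u^2 + 2·u·v.
At (1, -3) this is -4.0000.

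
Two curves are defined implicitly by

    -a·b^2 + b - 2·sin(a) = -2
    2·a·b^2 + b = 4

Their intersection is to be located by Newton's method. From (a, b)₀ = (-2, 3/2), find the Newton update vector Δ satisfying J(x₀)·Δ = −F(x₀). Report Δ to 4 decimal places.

(-1.7293, -1.7529)

At (-2, 3/2): F = (9.818595, -11.5000).
Jacobian J = [[-b^2 - 2·cos(a), -2·a·b + 1], [2·b^2, 4·a·b + 1]].
At the point, J = [[-1.417706, 7.0000], [4.5000, -11.0000]] (det J = -15.905230).
Solving J·Δ = −F gives Δ = (-1.7293, -1.7529).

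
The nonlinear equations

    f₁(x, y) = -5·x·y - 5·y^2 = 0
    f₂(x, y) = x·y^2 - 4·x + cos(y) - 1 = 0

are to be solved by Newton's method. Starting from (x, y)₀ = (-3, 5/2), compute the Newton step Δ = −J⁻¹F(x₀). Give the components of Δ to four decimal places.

At (-3, 5/2): F = (6.2500, -8.551144).
Jacobian J = [[-5·y, -5·x - 10·y], [y^2 - 4, 2·x·y - sin(y)]].
At the point, J = [[-12.5000, -10.0000], [2.2500, -15.598472]] (det J = 217.480902).
Solving J·Δ = −F gives Δ = (0.8415, -0.4268).

(0.8415, -0.4268)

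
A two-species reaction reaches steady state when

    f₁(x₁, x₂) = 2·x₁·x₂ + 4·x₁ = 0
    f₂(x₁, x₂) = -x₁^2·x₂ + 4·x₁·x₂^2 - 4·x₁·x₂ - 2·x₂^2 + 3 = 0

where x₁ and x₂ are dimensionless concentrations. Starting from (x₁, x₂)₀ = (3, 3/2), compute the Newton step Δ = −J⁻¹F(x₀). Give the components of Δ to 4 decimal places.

At (3, 3/2): F = (21.0000, -6.0000).
Jacobian J = [[2·x₂ + 4, 2·x₁], [-2·x₁·x₂ + 4·x₂^2 - 4·x₂, -x₁^2 + 8·x₁·x₂ - 4·x₁ - 4·x₂]].
At the point, J = [[7.0000, 6.0000], [-6.0000, 9.0000]] (det J = 99.0000).
Solving J·Δ = −F gives Δ = (-2.2727, -0.8485).

(-2.2727, -0.8485)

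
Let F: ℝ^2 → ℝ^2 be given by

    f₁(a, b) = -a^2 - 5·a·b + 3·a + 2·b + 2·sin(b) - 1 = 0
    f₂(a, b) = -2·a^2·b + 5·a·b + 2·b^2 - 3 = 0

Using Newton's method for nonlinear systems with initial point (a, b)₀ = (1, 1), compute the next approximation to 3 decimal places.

(1.062, 0.705)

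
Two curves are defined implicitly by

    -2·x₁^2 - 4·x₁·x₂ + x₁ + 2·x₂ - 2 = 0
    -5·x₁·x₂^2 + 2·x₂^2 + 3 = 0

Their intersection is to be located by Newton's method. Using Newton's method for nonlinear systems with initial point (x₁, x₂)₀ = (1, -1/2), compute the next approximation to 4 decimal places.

(0.7273, -1.3636)

At (1, -1/2): F = (-2.0000, 2.2500).
Jacobian J = [[-4·x₁ - 4·x₂ + 1, -4·x₁ + 2], [-5·x₂^2, -10·x₁·x₂ + 4·x₂]].
At the point, J = [[-1.0000, -2.0000], [-1.2500, 3.0000]] (det J = -5.5000).
Solving J·Δ = −F gives Δ = (-0.2727, -0.8636).
Then the next iterate is (x₁, x₂)₁ = (0.7273, -1.3636).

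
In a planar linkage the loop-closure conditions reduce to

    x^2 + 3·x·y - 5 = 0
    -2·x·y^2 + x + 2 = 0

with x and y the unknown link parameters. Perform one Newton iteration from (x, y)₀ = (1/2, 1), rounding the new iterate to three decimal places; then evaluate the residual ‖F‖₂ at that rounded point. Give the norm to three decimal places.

At (1/2, 1): F = (-3.250, 1.500).
Jacobian J = [[2·x + 3·y, 3·x], [-2·y^2 + 1, -4·x·y]].
At the point, J = [[4.000, 1.500], [-1.000, -2.000]] (det J = -6.500).
Solving J·Δ = −F gives Δ = (0.654, 0.423).
Then the next iterate is (x, y)₁ = (1.154, 1.423).
Re-evaluating at (1.154, 1.423): F = (1.25814, -1.51954), so ‖F‖₂ = 1.973.

1.973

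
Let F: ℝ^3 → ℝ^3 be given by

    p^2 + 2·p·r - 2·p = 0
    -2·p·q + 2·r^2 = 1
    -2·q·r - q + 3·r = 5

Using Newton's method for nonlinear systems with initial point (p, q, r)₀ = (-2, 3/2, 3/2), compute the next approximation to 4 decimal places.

At (-2, 3/2, 3/2): F = (2.0000, 9.5000, -6.5000).
Jacobian J = [[2·p + 2·r - 2, 0, 2·p], [-2·q, -2·p, 4·r], [0, -2·r - 1, -2·q + 3]].
At the point, J = [[-3.0000, 0.0000, -4.0000], [-3.0000, 4.0000, 6.0000], [0.0000, -4.0000, 0.0000]] (det J = -120.0000).
Solving J·Δ = −F gives Δ = (0.8000, -1.6250, -0.1000).
Then the next iterate is (p, q, r)₁ = (-1.2000, -0.1250, 1.4000).

(-1.2000, -0.1250, 1.4000)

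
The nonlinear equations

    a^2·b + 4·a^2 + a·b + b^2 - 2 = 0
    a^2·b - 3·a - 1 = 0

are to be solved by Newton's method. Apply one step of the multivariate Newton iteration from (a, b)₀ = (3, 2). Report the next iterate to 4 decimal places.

At (3, 2): F = (62.0000, 8.0000).
Jacobian J = [[2·a·b + 8·a + b, a^2 + a + 2·b], [2·a·b - 3, a^2]].
At the point, J = [[38.0000, 16.0000], [9.0000, 9.0000]] (det J = 198.0000).
Solving J·Δ = −F gives Δ = (-2.1717, 1.2828).
Then the next iterate is (a, b)₁ = (0.8283, 3.2828).

(0.8283, 3.2828)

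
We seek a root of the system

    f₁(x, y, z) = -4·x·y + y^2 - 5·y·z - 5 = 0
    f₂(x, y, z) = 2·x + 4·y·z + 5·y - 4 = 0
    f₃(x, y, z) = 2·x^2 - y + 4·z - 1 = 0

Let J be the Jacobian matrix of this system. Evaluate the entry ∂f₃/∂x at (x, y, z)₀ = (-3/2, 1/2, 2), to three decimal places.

∂f₃/∂x = 4·x.
At (-3/2, 1/2, 2) this is -6.000.

-6.000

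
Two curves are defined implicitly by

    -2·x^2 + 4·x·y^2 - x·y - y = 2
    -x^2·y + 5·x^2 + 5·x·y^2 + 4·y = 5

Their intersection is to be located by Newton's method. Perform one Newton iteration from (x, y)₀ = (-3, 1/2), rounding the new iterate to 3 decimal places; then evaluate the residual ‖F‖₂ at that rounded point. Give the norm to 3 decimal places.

8.719

At (-3, 1/2): F = (-22.000, 33.750).
Jacobian J = [[-4·x + 4·y^2 - y, 8·x·y - x - 1], [-2·x·y + 10·x + 5·y^2, -x^2 + 10·x·y + 4]].
At the point, J = [[12.500, -10.000], [-25.750, -20.000]] (det J = -507.500).
Solving J·Δ = −F gives Δ = (1.532, -0.285).
Then the next iterate is (x, y)₁ = (-1.468, 0.215).
Re-evaluating at (-1.468, 0.215): F = (-6.48086, 5.83250), so ‖F‖₂ = 8.719.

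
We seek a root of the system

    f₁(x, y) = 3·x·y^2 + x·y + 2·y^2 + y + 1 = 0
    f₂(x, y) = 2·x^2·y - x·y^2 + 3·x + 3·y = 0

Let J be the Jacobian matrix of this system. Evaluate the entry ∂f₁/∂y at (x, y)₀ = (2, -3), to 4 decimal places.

-45.0000

∂f₁/∂y = 6·x·y + x + 4·y + 1.
At (2, -3) this is -45.0000.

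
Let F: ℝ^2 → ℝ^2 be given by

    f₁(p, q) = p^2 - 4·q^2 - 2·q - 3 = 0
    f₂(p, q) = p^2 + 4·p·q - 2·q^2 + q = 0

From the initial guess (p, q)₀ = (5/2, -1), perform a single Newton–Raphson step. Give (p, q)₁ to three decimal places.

At (5/2, -1): F = (1.250, -6.750).
Jacobian J = [[2·p, -8·q - 2], [2·p + 4·q, 4·p - 4·q + 1]].
At the point, J = [[5.000, 6.000], [1.000, 15.000]] (det J = 69.000).
Solving J·Δ = −F gives Δ = (-0.859, 0.507).
Then the next iterate is (p, q)₁ = (1.641, -0.493).

(1.641, -0.493)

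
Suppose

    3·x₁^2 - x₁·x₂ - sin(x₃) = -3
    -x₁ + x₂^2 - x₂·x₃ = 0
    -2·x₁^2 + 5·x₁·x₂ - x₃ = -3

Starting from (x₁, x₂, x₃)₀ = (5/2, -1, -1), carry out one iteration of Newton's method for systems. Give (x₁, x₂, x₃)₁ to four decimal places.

At (5/2, -1, -1): F = (25.091471, -2.5000, -21.0000).
Jacobian J = [[6·x₁ - x₂, -x₁, -cos(x₃)], [-1, 2·x₂ - x₃, -x₂], [-4·x₁ + 5·x₂, 5·x₁, -1]].
At the point, J = [[16.0000, -2.5000, -0.540302], [-1.0000, -1.0000, 1.0000], [-15.0000, 12.5000, -1.0000]] (det J = -129.141687).
Solving J·Δ = −F gives Δ = (-1.5609, -0.1281, 0.8110).
Then the next iterate is (x₁, x₂, x₃)₁ = (0.9391, -1.1281, -0.1890).

(0.9391, -1.1281, -0.1890)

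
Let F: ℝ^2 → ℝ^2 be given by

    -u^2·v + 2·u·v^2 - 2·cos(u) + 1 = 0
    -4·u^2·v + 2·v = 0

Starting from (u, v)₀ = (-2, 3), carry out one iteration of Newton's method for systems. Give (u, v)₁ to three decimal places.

At (-2, 3): F = (-46.16771, -42.000).
Jacobian J = [[-2·u·v + 2·v^2 + 2·sin(u), -u^2 + 4·u·v], [-8·u·v, -4·u^2 + 2]].
At the point, J = [[28.18141, -28.000], [48.000, -14.000]] (det J = 949.46033).
Solving J·Δ = −F gives Δ = (0.558, -1.087).
Then the next iterate is (u, v)₁ = (-1.442, 1.913).

(-1.442, 1.913)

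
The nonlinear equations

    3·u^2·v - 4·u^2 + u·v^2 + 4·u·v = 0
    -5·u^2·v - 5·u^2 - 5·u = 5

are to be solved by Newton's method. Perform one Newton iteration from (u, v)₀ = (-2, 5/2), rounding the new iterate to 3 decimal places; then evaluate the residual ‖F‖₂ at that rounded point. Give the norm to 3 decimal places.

18.044

At (-2, 5/2): F = (-18.500, -65.000).
Jacobian J = [[6·u·v - 8·u + v^2 + 4·v, 3·u^2 + 2·u·v + 4·u], [-10·u·v - 10·u - 5, -5·u^2]].
At the point, J = [[2.250, -6.000], [65.000, -20.000]] (det J = 345.000).
Solving J·Δ = −F gives Δ = (0.058, -3.062).
Then the next iterate is (u, v)₁ = (-1.942, -0.562).
Re-evaluating at (-1.942, -0.562): F = (-17.69173, -3.54929), so ‖F‖₂ = 18.044.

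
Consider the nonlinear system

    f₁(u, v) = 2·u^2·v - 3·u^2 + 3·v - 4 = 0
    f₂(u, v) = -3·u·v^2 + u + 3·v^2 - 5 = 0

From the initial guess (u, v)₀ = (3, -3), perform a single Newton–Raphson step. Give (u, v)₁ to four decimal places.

At (3, -3): F = (-94.0000, -56.0000).
Jacobian J = [[4·u·v - 6·u, 2·u^2 + 3], [-3·v^2 + 1, -6·u·v + 6·v]].
At the point, J = [[-54.0000, 21.0000], [-26.0000, 36.0000]] (det J = -1398.0000).
Solving J·Δ = −F gives Δ = (-1.5794, 0.4149).
Then the next iterate is (u, v)₁ = (1.4206, -2.5851).

(1.4206, -2.5851)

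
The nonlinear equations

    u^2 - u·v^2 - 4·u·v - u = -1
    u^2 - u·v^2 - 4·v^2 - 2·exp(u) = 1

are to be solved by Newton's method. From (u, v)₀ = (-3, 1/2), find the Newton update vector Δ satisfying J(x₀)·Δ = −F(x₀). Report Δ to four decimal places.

(1.2872, -0.5229)

At (-3, 1/2): F = (19.7500, 7.650426).
Jacobian J = [[2·u - v^2 - 4·v - 1, -2·u·v - 4·u], [2·u - v^2 - 2·exp(u), -2·u·v - 8·v]].
At the point, J = [[-9.2500, 15.0000], [-6.349574, -1.0000]] (det J = 104.493612).
Solving J·Δ = −F gives Δ = (1.2872, -0.5229).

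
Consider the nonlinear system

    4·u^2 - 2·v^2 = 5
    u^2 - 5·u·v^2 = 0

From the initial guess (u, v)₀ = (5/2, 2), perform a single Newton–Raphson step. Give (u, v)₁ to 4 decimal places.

(1.6518, 1.3795)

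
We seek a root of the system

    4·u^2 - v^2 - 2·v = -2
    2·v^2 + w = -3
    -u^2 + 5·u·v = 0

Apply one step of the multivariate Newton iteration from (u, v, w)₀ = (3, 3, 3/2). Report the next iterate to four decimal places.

(1.5347, 1.4792, -2.7500)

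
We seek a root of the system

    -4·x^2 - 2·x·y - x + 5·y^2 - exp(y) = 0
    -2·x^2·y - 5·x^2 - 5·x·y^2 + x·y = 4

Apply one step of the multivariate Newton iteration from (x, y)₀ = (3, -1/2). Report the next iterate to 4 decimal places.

(1.2427, 0.0874)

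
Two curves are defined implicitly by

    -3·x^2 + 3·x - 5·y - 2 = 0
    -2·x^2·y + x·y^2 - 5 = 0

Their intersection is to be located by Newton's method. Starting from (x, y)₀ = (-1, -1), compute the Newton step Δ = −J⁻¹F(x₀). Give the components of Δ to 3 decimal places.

(-1.333, -3.000)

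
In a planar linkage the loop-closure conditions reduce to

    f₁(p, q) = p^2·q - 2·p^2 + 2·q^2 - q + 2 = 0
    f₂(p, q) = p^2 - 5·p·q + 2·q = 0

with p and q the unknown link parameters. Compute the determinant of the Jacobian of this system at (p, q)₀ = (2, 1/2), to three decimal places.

40.500

J = [[2·p·q - 4·p, p^2 + 4·q - 1], [2·p - 5·q, -5·p + 2]].
At the point, J = [[-6.000, 5.000], [1.500, -8.000]].
det J = 40.500.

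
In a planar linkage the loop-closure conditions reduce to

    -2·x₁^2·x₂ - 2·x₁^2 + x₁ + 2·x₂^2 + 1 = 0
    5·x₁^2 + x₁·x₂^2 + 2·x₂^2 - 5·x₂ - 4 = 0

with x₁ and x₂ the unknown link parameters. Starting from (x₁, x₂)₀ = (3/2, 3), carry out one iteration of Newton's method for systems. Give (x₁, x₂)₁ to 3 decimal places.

At (3/2, 3): F = (2.500, 23.750).
Jacobian J = [[-4·x₁·x₂ - 4·x₁ + 1, -2·x₁^2 + 4·x₂], [10·x₁ + x₂^2, 2·x₁·x₂ + 4·x₂ - 5]].
At the point, J = [[-23.000, 7.500], [24.000, 16.000]] (det J = -548.000).
Solving J·Δ = −F gives Δ = (-0.252, -1.106).
Then the next iterate is (x₁, x₂)₁ = (1.248, 1.894).

(1.248, 1.894)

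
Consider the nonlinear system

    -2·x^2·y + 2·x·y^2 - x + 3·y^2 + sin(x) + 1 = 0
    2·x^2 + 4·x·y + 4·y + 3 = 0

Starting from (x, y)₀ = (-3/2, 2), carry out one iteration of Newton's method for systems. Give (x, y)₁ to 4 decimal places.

At (-3/2, 2): F = (-7.497495, 3.5000).
Jacobian J = [[-4·x·y + 2·y^2 + cos(x) - 1, -2·x^2 + 4·x·y + 6·y], [4·x + 4·y, 4·x + 4]].
At the point, J = [[19.070737, -4.5000], [2.0000, -2.0000]] (det J = -29.141474).
Solving J·Δ = −F gives Δ = (1.0550, 2.8050).
Then the next iterate is (x, y)₁ = (-0.4450, 4.8050).

(-0.4450, 4.8050)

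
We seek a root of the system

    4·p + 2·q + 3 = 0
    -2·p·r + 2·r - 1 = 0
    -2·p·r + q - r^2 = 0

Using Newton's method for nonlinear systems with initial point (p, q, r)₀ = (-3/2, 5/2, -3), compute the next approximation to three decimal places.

(0.309, -2.118, -1.971)

At (-3/2, 5/2, -3): F = (2.000, -16.000, -15.500).
Jacobian J = [[4, 2, 0], [-2·r, 0, -2·p + 2], [-2·r, 1, -2·p - 2·r]].
At the point, J = [[4.000, 2.000, 0.000], [6.000, 0.000, 5.000], [6.000, 1.000, 9.000]] (det J = -68.000).
Solving J·Δ = −F gives Δ = (1.809, -4.618, 1.029).
Then the next iterate is (p, q, r)₁ = (0.309, -2.118, -1.971).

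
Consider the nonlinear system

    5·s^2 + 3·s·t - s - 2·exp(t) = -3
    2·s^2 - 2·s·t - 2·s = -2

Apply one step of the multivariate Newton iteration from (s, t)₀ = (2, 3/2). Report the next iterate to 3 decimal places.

(1.011, 0.758)

At (2, 3/2): F = (21.03662, 0.000).
Jacobian J = [[10·s + 3·t - 1, 3·s - 2·exp(t)], [4·s - 2·t - 2, -2·s]].
At the point, J = [[23.500, -2.96338], [3.000, -4.000]] (det J = -85.10987).
Solving J·Δ = −F gives Δ = (-0.989, -0.742).
Then the next iterate is (s, t)₁ = (1.011, 0.758).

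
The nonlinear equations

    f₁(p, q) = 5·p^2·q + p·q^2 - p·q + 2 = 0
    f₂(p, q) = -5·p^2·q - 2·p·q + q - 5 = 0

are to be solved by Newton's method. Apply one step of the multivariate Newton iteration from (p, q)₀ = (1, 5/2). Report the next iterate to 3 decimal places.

At (1, 5/2): F = (18.250, -20.000).
Jacobian J = [[10·p·q + q^2 - q, 5·p^2 + 2·p·q - p], [-10·p·q - 2·q, -5·p^2 - 2·p + 1]].
At the point, J = [[28.750, 9.000], [-30.000, -6.000]] (det J = 97.500).
Solving J·Δ = −F gives Δ = (-0.723, 0.282).
Then the next iterate is (p, q)₁ = (0.277, 2.782).

(0.277, 2.782)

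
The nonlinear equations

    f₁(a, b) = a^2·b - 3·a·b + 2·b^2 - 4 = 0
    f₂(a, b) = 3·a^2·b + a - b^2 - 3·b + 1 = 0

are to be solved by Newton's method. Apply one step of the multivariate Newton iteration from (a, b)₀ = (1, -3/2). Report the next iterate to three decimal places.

At (1, -3/2): F = (3.500, -0.250).
Jacobian J = [[2·a·b - 3·b, a^2 - 3·a + 4·b], [6·a·b + 1, 3·a^2 - 2·b - 3]].
At the point, J = [[1.500, -8.000], [-8.000, 3.000]] (det J = -59.500).
Solving J·Δ = −F gives Δ = (0.143, 0.464).
Then the next iterate is (a, b)₁ = (1.143, -1.036).

(1.143, -1.036)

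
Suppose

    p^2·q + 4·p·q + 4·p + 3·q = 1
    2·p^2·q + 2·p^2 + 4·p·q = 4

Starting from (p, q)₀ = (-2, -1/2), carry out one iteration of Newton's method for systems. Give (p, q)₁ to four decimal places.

(-1.3333, -6.3333)

At (-2, -1/2): F = (-8.5000, 4.0000).
Jacobian J = [[2·p·q + 4·q + 4, p^2 + 4·p + 3], [4·p·q + 4·p + 4·q, 2·p^2 + 4·p]].
At the point, J = [[4.0000, -1.0000], [-6.0000, 0.0000]] (det J = -6.0000).
Solving J·Δ = −F gives Δ = (0.6667, -5.8333).
Then the next iterate is (p, q)₁ = (-1.3333, -6.3333).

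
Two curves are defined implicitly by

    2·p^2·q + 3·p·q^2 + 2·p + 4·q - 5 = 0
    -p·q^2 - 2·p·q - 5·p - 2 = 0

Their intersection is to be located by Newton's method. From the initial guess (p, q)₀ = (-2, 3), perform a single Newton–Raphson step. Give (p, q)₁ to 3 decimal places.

(-0.800, 2.125)

At (-2, 3): F = (-27.000, 38.000).
Jacobian J = [[4·p·q + 3·q^2 + 2, 2·p^2 + 6·p·q + 4], [-q^2 - 2·q - 5, -2·p·q - 2·p]].
At the point, J = [[5.000, -24.000], [-20.000, 16.000]] (det J = -400.000).
Solving J·Δ = −F gives Δ = (1.200, -0.875).
Then the next iterate is (p, q)₁ = (-0.800, 2.125).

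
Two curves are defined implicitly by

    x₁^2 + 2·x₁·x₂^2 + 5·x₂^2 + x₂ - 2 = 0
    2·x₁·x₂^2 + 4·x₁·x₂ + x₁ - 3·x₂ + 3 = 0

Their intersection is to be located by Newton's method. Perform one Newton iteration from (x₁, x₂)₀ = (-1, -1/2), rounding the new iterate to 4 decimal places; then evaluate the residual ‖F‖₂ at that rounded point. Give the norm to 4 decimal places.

16.2603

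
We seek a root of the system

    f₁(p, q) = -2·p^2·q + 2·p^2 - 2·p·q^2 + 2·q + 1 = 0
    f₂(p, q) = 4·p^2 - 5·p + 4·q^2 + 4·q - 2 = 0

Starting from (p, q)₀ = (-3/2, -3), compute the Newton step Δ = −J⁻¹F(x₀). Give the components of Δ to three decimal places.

At (-3/2, -3): F = (40.000, 38.500).
Jacobian J = [[-4·p·q + 4·p - 2·q^2, -2·p^2 - 4·p·q + 2], [8·p - 5, 8·q + 4]].
At the point, J = [[-42.000, -20.500], [-17.000, -20.000]] (det J = 491.500).
Solving J·Δ = −F gives Δ = (0.022, 1.906).

(0.022, 1.906)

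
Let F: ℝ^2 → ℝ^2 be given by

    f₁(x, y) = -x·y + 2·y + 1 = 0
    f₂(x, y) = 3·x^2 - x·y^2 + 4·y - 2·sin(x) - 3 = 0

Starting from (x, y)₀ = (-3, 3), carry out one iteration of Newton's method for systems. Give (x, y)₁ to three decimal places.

(-3.602, -0.561)

At (-3, 3): F = (16.000, 63.28224).
Jacobian J = [[-y, -x + 2], [6·x - y^2 - 2·cos(x), -2·x·y + 4]].
At the point, J = [[-3.000, 5.000], [-25.02002, 22.000]] (det J = 59.10008).
Solving J·Δ = −F gives Δ = (-0.602, -3.561).
Then the next iterate is (x, y)₁ = (-3.602, -0.561).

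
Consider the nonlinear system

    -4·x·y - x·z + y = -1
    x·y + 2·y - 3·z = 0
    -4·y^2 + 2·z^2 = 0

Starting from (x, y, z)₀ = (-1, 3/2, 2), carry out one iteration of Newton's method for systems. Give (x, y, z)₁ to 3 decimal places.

At (-1, 3/2, 2): F = (10.500, -4.500, -1.000).
Jacobian J = [[-4·y - z, -4·x + 1, -x], [y, x + 2, -3], [0, -8·y, 4·z]].
At the point, J = [[-8.000, 5.000, 1.000], [1.500, 1.000, -3.000], [0.000, -12.000, 8.000]] (det J = 146.000).
Solving J·Δ = −F gives Δ = (0.301, -1.264, -1.771).
Then the next iterate is (x, y, z)₁ = (-0.699, 0.236, 0.229).

(-0.699, 0.236, 0.229)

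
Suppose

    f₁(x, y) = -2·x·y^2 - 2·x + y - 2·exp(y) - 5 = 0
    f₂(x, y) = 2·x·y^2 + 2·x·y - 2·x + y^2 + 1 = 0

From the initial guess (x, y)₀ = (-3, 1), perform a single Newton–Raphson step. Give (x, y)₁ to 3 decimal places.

At (-3, 1): F = (2.56344, -4.000).
Jacobian J = [[-2·y^2 - 2, -4·x·y - 2·exp(y) + 1], [2·y^2 + 2·y - 2, 4·x·y + 2·x + 2·y]].
At the point, J = [[-4.000, 7.56344], [2.000, -16.000]] (det J = 48.87313).
Solving J·Δ = −F gives Δ = (0.220, -0.222).
Then the next iterate is (x, y)₁ = (-2.780, 0.778).

(-2.780, 0.778)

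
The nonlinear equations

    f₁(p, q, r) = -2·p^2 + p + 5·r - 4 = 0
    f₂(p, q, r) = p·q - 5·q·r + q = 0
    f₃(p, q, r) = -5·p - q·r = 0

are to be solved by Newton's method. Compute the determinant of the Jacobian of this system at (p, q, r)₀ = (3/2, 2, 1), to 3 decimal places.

J = [[-4·p + 1, 0, 5], [q, p - 5·r + 1, -5·q], [-5, -r, -q]].
At the point, J = [[-5.000, 0.000, 5.000], [2.000, -2.500, -10.000], [-5.000, -1.000, -2.000]].
det J = -47.500.

-47.500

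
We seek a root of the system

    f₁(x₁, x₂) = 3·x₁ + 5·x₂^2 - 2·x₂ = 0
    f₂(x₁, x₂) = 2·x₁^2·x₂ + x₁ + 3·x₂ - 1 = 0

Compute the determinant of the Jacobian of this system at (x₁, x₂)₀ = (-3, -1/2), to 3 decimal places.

J = [[3, 10·x₂ - 2], [4·x₁·x₂ + 1, 2·x₁^2 + 3]].
At the point, J = [[3.000, -7.000], [7.000, 21.000]].
det J = 112.000.

112.000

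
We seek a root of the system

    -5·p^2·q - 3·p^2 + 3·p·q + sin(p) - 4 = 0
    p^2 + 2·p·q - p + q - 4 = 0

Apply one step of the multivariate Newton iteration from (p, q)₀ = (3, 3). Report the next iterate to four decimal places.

(2.5262, 0.4589)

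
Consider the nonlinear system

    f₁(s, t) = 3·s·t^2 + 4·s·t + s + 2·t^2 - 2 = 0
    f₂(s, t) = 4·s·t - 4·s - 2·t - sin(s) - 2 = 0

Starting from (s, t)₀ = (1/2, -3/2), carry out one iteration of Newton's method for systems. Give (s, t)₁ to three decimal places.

At (1/2, -3/2): F = (3.375, -4.47943).
Jacobian J = [[3·t^2 + 4·t + 1, 6·s·t + 4·s + 4·t], [4·t - cos(s) - 4, 4·s - 2]].
At the point, J = [[1.750, -8.500], [-10.87758, 0.000]] (det J = -92.45945).
Solving J·Δ = −F gives Δ = (-0.412, 0.312).
Then the next iterate is (s, t)₁ = (0.088, -1.188).

(0.088, -1.188)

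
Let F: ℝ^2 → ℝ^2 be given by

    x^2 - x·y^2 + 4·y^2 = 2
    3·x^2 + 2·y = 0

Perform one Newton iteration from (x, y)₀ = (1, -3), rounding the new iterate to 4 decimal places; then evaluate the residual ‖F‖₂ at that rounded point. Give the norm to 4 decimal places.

At (1, -3): F = (26.0000, -3.0000).
Jacobian J = [[2·x - y^2, -2·x·y + 8·y], [6·x, 2]].
At the point, J = [[-7.0000, -18.0000], [6.0000, 2.0000]] (det J = 94.0000).
Solving J·Δ = −F gives Δ = (0.0213, 1.4362).
Then the next iterate is (x, y)₁ = (1.0213, -1.5638).
Re-evaluating at (1.0213, -1.5638): F = (6.327376, 0.001561), so ‖F‖₂ = 6.3274.

6.3274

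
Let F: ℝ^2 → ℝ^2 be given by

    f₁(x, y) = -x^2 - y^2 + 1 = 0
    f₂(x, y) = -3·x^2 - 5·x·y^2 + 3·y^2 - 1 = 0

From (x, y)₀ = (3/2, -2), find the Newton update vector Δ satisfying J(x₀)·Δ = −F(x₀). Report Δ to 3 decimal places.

At (3/2, -2): F = (-5.250, -25.750).
Jacobian J = [[-2·x, -2·y], [-6·x - 5·y^2, -10·x·y + 6·y]].
At the point, J = [[-3.000, 4.000], [-29.000, 18.000]] (det J = 62.000).
Solving J·Δ = −F gives Δ = (-0.137, 1.210).

(-0.137, 1.210)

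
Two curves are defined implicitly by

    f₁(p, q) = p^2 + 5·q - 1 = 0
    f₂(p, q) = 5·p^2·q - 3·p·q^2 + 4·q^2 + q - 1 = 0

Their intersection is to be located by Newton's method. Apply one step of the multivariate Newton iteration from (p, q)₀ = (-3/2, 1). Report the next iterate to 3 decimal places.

(-38.861, -22.667)

At (-3/2, 1): F = (6.250, 19.750).
Jacobian J = [[2·p, 5], [10·p·q - 3·q^2, 5·p^2 - 6·p·q + 8·q + 1]].
At the point, J = [[-3.000, 5.000], [-18.000, 29.250]] (det J = 2.250).
Solving J·Δ = −F gives Δ = (-37.361, -23.667).
Then the next iterate is (p, q)₁ = (-38.861, -22.667).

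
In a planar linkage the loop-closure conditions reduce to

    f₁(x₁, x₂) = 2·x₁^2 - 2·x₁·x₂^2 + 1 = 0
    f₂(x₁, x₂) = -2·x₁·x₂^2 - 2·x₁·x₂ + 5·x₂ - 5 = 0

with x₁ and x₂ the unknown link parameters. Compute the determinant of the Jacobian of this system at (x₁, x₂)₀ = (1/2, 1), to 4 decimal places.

-8.0000

J = [[4·x₁ - 2·x₂^2, -4·x₁·x₂], [-2·x₂^2 - 2·x₂, -4·x₁·x₂ - 2·x₁ + 5]].
At the point, J = [[0.0000, -2.0000], [-4.0000, 2.0000]].
det J = -8.0000.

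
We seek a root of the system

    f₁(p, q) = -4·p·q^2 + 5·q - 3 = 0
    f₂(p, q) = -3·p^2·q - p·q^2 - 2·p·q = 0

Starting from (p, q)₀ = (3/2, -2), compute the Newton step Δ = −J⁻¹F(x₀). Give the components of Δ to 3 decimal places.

(-0.547, 0.974)

At (3/2, -2): F = (-37.000, 13.500).
Jacobian J = [[-4·q^2, -8·p·q + 5], [-6·p·q - q^2 - 2·q, -3·p^2 - 2·p·q - 2·p]].
At the point, J = [[-16.000, 29.000], [18.000, -3.750]] (det J = -462.000).
Solving J·Δ = −F gives Δ = (-0.547, 0.974).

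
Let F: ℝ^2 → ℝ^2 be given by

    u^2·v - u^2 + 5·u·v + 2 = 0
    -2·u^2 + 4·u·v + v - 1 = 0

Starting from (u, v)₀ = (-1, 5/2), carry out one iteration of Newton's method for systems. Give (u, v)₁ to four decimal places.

(-0.4545, 1.5455)

At (-1, 5/2): F = (-9.0000, -10.5000).
Jacobian J = [[2·u·v - 2·u + 5·v, u^2 + 5·u], [-4·u + 4·v, 4·u + 1]].
At the point, J = [[9.5000, -4.0000], [14.0000, -3.0000]] (det J = 27.5000).
Solving J·Δ = −F gives Δ = (0.5455, -0.9545).
Then the next iterate is (u, v)₁ = (-0.4545, 1.5455).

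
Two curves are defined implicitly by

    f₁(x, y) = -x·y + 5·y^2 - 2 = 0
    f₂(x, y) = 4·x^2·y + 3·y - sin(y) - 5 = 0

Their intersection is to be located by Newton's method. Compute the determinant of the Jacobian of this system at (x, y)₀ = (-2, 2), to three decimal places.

665.168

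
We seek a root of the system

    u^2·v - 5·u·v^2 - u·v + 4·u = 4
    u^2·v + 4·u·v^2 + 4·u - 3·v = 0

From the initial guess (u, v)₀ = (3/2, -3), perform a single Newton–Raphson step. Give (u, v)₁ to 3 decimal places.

At (3/2, -3): F = (-67.750, 62.250).
Jacobian J = [[2·u·v - 5·v^2 - v + 4, u^2 - 10·u·v - u], [2·u·v + 4·v^2 + 4, u^2 + 8·u·v - 3]].
At the point, J = [[-47.000, 45.750], [31.000, -36.750]] (det J = 309.000).
Solving J·Δ = −F gives Δ = (1.159, 2.672).
Then the next iterate is (u, v)₁ = (2.659, -0.328).

(2.659, -0.328)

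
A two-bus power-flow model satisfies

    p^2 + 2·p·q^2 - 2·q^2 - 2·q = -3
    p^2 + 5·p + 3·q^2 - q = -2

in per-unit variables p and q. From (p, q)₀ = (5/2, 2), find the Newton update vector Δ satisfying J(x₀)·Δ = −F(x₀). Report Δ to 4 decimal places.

(2.7384, -5.2849)

At (5/2, 2): F = (17.2500, 30.7500).
Jacobian J = [[2·p + 2·q^2, 4·p·q - 4·q - 2], [2·p + 5, 6·q - 1]].
At the point, J = [[13.0000, 10.0000], [10.0000, 11.0000]] (det J = 43.0000).
Solving J·Δ = −F gives Δ = (2.7384, -5.2849).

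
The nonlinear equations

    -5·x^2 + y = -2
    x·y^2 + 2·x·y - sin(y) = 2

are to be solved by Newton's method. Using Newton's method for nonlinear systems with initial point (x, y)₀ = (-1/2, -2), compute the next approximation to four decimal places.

At (-1/2, -2): F = (-1.2500, -1.090703).
Jacobian J = [[-10·x, 1], [y^2 + 2·y, 2·x·y + 2·x - cos(y)]].
At the point, J = [[5.0000, 1.0000], [0.0000, 1.416147]] (det J = 7.080734).
Solving J·Δ = −F gives Δ = (0.0960, 0.7702).
Then the next iterate is (x, y)₁ = (-0.4040, -1.2298).

(-0.4040, -1.2298)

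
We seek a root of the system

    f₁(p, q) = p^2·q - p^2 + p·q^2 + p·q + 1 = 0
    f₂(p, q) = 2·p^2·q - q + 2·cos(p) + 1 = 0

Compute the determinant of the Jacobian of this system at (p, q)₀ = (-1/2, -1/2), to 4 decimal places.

J = [[2·p·q - 2·p + q^2 + q, p^2 + 2·p·q + p], [4·p·q - 2·sin(p), 2·p^2 - 1]].
At the point, J = [[1.2500, 0.2500], [1.958851, -0.5000]].
det J = -1.1147.

-1.1147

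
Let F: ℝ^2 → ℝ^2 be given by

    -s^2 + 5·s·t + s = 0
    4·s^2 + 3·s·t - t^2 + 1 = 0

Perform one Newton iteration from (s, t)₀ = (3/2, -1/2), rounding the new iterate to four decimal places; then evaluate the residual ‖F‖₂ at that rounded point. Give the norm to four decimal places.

2.4049

At (3/2, -1/2): F = (-4.5000, 7.5000).
Jacobian J = [[-2·s + 5·t + 1, 5·s], [8·s + 3·t, 3·s - 2·t]].
At the point, J = [[-4.5000, 7.5000], [10.5000, 5.5000]] (det J = -103.5000).
Solving J·Δ = −F gives Δ = (-0.7826, 0.1304).
Then the next iterate is (s, t)₁ = (0.7174, -0.3696).
Re-evaluating at (0.7174, -0.3696): F = (-1.123018, 2.126594), so ‖F‖₂ = 2.4049.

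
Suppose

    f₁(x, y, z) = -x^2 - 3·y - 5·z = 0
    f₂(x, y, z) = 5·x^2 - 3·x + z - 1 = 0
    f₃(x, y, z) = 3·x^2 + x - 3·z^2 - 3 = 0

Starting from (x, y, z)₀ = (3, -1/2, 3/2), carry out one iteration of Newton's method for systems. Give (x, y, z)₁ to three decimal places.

(1.669, -1.904, 0.940)

At (3, -1/2, 3/2): F = (-15.000, 36.500, 20.250).
Jacobian J = [[-2·x, -3, -5], [10·x - 3, 0, 1], [6·x + 1, 0, -6·z]].
At the point, J = [[-6.000, -3.000, -5.000], [27.000, 0.000, 1.000], [19.000, 0.000, -9.000]] (det J = -786.000).
Solving J·Δ = −F gives Δ = (-1.331, -1.404, -0.560).
Then the next iterate is (x, y, z)₁ = (1.669, -1.904, 0.940).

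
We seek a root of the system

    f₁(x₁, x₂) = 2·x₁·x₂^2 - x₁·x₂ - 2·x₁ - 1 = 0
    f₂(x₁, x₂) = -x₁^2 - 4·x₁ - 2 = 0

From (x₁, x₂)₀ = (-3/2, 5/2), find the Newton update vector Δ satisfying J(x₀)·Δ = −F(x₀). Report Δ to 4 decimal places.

(1.7500, 0.0741)

At (-3/2, 5/2): F = (-13.0000, 1.7500).
Jacobian J = [[2·x₂^2 - x₂ - 2, 4·x₁·x₂ - x₁], [-2·x₁ - 4, 0]].
At the point, J = [[8.0000, -13.5000], [-1.0000, 0.0000]] (det J = -13.5000).
Solving J·Δ = −F gives Δ = (1.7500, 0.0741).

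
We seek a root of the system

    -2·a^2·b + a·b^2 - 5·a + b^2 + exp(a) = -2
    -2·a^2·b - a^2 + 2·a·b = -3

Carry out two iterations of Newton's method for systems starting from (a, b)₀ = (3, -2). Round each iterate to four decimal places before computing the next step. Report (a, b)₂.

At (3, -2): F = (59.085537, 18.0000).
Jacobian J = [[-4·a·b + b^2 + exp(a) - 5, -2·a^2 + 2·a·b + 2·b], [-4·a·b - 2·a + 2·b, -2·a^2 + 2·a]].
At the point, J = [[43.085537, -34.0000], [14.0000, -12.0000]] (det J = -41.026443).
Solving J·Δ = −F gives Δ = (-2.3650, -1.2591).
Then the next iterate is (a, b)₁ = (0.6350, -3.2591).
Round to (0.6350, -3.2591) and repeat: F = (20.706856, 1.086019), J = [[15.786869, -11.463707], [0.489914, 0.463550]].
Δ = (-1.7047, -0.5412), so (a, b)₂ = (-1.0697, -3.8003).

(-1.0697, -3.8003)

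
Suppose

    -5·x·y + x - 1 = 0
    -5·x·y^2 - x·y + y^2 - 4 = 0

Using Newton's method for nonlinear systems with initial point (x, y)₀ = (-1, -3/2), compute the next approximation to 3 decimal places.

At (-1, -3/2): F = (-9.500, 8.000).
Jacobian J = [[-5·y + 1, -5·x], [-5·y^2 - y, -10·x·y - x + 2·y]].
At the point, J = [[8.500, 5.000], [-9.750, -17.000]] (det J = -95.750).
Solving J·Δ = −F gives Δ = (1.269, -0.257).
Then the next iterate is (x, y)₁ = (0.269, -1.757).

(0.269, -1.757)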